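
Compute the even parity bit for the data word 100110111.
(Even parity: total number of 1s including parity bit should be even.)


Number of 1s in data: 6
Parity bit: 0

0


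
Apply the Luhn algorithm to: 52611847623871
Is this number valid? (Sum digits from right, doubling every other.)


Luhn sum = 57
57 mod 10 = 7

Invalid (Luhn sum mod 10 = 7)


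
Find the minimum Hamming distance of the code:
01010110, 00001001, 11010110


Comparing all pairs, minimum distance: 1
Can detect 0 errors, correct 0 errors

1


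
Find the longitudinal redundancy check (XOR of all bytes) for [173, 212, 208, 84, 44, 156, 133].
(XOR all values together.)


XOR chain: 173 ^ 212 ^ 208 ^ 84 ^ 44 ^ 156 ^ 133 = 200

200


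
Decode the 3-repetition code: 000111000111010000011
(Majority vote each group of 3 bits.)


Groups: 000, 111, 000, 111, 010, 000, 011
Majority votes: 0101001

0101001


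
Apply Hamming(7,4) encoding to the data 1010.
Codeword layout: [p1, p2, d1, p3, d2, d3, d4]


Parity bits: p1=1, p2=0, p3=1

1011010


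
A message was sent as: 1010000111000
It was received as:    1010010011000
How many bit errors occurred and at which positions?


XOR: 0000010100000

2 error(s) at position(s): 5, 7


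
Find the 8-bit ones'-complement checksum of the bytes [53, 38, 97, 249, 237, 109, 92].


Sum = 875 mod 256 = 107
Complement = 148

148


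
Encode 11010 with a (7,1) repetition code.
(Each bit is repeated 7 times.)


Each bit -> 7 copies

11111111111111000000011111110000000


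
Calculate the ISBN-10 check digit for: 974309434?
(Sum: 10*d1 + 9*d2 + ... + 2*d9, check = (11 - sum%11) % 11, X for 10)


Weighted sum: 284
284 mod 11 = 9

Check digit: 2


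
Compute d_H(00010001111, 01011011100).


XOR: 01001010011
Count of 1s: 5

5


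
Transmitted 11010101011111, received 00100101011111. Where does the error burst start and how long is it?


XOR: 11110000000000

Burst at position 0, length 4


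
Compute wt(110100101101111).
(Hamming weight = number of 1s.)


Counting 1s in 110100101101111

10


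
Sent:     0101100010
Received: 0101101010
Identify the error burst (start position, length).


XOR: 0000001000

Burst at position 6, length 1


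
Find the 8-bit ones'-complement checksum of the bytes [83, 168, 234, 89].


Sum = 574 mod 256 = 62
Complement = 193

193


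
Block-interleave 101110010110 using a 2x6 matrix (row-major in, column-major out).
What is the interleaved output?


Matrix:
  101110
  010110
Read columns: 100110111100

100110111100


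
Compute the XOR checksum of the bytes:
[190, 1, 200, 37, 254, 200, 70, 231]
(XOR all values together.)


XOR chain: 190 ^ 1 ^ 200 ^ 37 ^ 254 ^ 200 ^ 70 ^ 231 = 197

197


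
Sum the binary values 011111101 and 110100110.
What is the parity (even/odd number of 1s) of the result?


011111101 = 253
110100110 = 422
Sum = 675 = 1010100011
1s count = 5

odd parity (5 ones in 1010100011)


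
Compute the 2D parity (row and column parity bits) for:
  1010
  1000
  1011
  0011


Row parities: 0110
Column parities: 1010

Row P: 0110, Col P: 1010, Corner: 0


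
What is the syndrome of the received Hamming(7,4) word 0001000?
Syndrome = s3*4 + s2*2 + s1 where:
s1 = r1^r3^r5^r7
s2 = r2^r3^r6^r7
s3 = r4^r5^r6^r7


s1=0, s2=0, s3=1

Syndrome = 4 (error at position 4)


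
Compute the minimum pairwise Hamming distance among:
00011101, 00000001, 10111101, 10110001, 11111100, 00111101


Comparing all pairs, minimum distance: 1
Can detect 0 errors, correct 0 errors

1


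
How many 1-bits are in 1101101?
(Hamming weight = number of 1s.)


Counting 1s in 1101101

5


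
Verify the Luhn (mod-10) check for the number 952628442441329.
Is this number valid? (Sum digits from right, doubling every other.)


Luhn sum = 68
68 mod 10 = 8

Invalid (Luhn sum mod 10 = 8)


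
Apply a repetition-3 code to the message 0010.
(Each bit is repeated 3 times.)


Each bit -> 3 copies

000000111000


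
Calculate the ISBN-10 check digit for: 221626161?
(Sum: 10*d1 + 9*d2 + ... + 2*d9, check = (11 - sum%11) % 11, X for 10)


Weighted sum: 154
154 mod 11 = 0

Check digit: 0


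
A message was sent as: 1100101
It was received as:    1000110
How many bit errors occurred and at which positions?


XOR: 0100011

3 error(s) at position(s): 1, 5, 6


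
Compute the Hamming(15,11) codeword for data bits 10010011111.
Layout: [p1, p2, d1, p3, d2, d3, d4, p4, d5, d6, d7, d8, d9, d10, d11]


Parity bits: p1=1, p2=1, p3=1, p4=1

111100110011111


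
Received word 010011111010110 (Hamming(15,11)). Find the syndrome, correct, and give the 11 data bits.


Syndrome = 15: error at position 15

Data: 01111010111 (corrected bit 15)


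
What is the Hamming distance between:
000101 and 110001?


XOR: 110100
Count of 1s: 3

3


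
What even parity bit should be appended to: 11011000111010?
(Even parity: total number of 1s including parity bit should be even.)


Number of 1s in data: 8
Parity bit: 0

0


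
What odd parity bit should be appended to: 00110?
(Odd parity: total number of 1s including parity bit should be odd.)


Number of 1s in data: 2
Parity bit: 1

1


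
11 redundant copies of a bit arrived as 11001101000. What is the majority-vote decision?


Ones: 5 out of 11
Threshold: 6

0 (5/11 voted 1)


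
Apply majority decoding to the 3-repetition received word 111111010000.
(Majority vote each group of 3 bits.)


Groups: 111, 111, 010, 000
Majority votes: 1100

1100


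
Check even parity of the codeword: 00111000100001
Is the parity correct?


Number of 1s: 5

No, parity error (5 ones)


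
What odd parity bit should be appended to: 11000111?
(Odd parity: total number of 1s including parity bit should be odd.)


Number of 1s in data: 5
Parity bit: 0

0


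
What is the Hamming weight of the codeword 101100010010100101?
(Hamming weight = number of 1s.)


Counting 1s in 101100010010100101

8


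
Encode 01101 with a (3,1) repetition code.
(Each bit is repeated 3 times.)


Each bit -> 3 copies

000111111000111


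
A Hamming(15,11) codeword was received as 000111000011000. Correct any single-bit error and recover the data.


Syndrome = 0: no error detected

Data: 01100011000 (no errors)


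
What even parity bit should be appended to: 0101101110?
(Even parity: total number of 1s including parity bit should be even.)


Number of 1s in data: 6
Parity bit: 0

0


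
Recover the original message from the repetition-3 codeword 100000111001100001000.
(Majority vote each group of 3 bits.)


Groups: 100, 000, 111, 001, 100, 001, 000
Majority votes: 0010000

0010000


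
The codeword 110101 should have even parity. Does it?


Number of 1s: 4

Yes, parity is correct (4 ones)


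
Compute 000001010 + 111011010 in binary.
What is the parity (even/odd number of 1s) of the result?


000001010 = 10
111011010 = 474
Sum = 484 = 111100100
1s count = 5

odd parity (5 ones in 111100100)


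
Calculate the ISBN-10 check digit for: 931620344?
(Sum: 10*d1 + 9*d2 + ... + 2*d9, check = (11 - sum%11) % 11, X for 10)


Weighted sum: 211
211 mod 11 = 2

Check digit: 9


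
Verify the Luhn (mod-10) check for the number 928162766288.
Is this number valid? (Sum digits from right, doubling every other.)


Luhn sum = 55
55 mod 10 = 5

Invalid (Luhn sum mod 10 = 5)


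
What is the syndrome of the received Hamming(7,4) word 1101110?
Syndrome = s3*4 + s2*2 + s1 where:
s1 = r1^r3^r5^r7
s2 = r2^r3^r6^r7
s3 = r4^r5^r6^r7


s1=0, s2=0, s3=1

Syndrome = 4 (error at position 4)


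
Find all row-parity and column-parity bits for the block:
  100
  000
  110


Row parities: 100
Column parities: 010

Row P: 100, Col P: 010, Corner: 1


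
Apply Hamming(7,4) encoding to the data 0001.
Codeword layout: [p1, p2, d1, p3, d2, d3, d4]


Parity bits: p1=1, p2=1, p3=1

1101001


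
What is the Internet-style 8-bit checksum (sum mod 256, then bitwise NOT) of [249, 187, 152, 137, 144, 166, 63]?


Sum = 1098 mod 256 = 74
Complement = 181

181


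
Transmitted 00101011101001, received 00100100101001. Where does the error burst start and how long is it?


XOR: 00001111000000

Burst at position 4, length 4


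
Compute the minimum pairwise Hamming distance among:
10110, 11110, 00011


Comparing all pairs, minimum distance: 1
Can detect 0 errors, correct 0 errors

1


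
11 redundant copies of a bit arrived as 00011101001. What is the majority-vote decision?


Ones: 5 out of 11
Threshold: 6

0 (5/11 voted 1)


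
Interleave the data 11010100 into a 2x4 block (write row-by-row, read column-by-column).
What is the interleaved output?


Matrix:
  1101
  0100
Read columns: 10110010

10110010


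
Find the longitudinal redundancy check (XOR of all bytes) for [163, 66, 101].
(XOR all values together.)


XOR chain: 163 ^ 66 ^ 101 = 132

132


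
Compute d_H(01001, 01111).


XOR: 00110
Count of 1s: 2

2


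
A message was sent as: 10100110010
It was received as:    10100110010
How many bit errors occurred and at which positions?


XOR: 00000000000

0 errors (received matches sent)


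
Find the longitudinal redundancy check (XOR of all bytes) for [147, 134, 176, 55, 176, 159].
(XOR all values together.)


XOR chain: 147 ^ 134 ^ 176 ^ 55 ^ 176 ^ 159 = 189

189


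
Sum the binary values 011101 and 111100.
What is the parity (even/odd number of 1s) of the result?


011101 = 29
111100 = 60
Sum = 89 = 1011001
1s count = 4

even parity (4 ones in 1011001)


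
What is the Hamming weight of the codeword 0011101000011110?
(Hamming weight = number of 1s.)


Counting 1s in 0011101000011110

8


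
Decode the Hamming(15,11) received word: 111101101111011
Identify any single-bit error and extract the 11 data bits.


Syndrome = 0: no error detected

Data: 10111111011 (no errors)


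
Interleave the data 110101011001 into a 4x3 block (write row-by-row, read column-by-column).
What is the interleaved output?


Matrix:
  110
  101
  011
  001
Read columns: 110010100111

110010100111


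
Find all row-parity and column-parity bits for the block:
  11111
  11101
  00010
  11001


Row parities: 1011
Column parities: 11001

Row P: 1011, Col P: 11001, Corner: 1


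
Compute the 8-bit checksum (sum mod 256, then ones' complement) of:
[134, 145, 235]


Sum = 514 mod 256 = 2
Complement = 253

253


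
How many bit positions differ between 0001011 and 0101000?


XOR: 0100011
Count of 1s: 3

3


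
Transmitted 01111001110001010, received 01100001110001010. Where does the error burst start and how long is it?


XOR: 00011000000000000

Burst at position 3, length 2


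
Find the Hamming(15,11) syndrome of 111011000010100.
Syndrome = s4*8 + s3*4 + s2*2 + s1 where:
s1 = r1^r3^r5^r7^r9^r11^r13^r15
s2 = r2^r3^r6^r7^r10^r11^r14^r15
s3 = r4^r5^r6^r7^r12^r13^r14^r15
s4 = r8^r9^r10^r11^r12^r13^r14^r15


s1=1, s2=0, s3=1, s4=0

Syndrome = 5 (error at position 5)


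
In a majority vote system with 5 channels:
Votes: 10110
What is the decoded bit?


Ones: 3 out of 5
Threshold: 3

1 (3/5 voted 1)


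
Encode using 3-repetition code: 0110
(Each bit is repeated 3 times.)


Each bit -> 3 copies

000111111000


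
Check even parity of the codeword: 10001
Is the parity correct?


Number of 1s: 2

Yes, parity is correct (2 ones)


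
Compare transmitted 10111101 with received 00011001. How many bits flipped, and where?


XOR: 10100100

3 error(s) at position(s): 0, 2, 5


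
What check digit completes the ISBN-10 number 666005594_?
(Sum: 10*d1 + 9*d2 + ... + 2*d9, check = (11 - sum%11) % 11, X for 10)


Weighted sum: 242
242 mod 11 = 0

Check digit: 0


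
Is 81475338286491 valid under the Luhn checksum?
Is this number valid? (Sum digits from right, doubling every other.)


Luhn sum = 70
70 mod 10 = 0

Valid (Luhn sum mod 10 = 0)


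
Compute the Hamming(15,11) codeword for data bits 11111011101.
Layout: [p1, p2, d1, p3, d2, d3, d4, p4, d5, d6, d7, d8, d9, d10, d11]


Parity bits: p1=1, p2=1, p3=0, p4=1

111011111011101


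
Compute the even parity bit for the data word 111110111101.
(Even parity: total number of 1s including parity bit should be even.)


Number of 1s in data: 10
Parity bit: 0

0


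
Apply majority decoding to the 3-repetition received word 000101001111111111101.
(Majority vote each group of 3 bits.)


Groups: 000, 101, 001, 111, 111, 111, 101
Majority votes: 0101111

0101111


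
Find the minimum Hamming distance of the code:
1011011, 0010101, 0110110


Comparing all pairs, minimum distance: 3
Can detect 2 errors, correct 1 errors

3


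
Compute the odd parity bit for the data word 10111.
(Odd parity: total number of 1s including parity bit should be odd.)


Number of 1s in data: 4
Parity bit: 1

1


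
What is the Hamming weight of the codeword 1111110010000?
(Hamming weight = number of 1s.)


Counting 1s in 1111110010000

7


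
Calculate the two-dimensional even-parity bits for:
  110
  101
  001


Row parities: 001
Column parities: 010

Row P: 001, Col P: 010, Corner: 1


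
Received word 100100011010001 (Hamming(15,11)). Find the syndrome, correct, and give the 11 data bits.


Syndrome = 0: no error detected

Data: 00001010001 (no errors)


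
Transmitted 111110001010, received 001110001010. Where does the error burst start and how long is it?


XOR: 110000000000

Burst at position 0, length 2


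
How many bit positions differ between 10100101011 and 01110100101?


XOR: 11010001110
Count of 1s: 6

6


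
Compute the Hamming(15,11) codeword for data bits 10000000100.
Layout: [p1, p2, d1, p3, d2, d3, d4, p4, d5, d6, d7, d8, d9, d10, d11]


Parity bits: p1=0, p2=1, p3=1, p4=1

011100010000100


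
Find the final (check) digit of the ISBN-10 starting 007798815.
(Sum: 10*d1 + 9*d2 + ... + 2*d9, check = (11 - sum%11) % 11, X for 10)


Weighted sum: 244
244 mod 11 = 2

Check digit: 9


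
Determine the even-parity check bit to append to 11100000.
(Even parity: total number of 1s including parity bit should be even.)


Number of 1s in data: 3
Parity bit: 1

1


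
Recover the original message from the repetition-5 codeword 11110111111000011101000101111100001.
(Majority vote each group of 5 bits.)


Groups: 11110, 11111, 10000, 11101, 00010, 11111, 00001
Majority votes: 1101010

1101010


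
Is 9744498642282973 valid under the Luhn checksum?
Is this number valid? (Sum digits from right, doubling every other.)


Luhn sum = 101
101 mod 10 = 1

Invalid (Luhn sum mod 10 = 1)


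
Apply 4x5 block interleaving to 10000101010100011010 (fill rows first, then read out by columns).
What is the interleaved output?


Matrix:
  10000
  10101
  01000
  11010
Read columns: 11010011010000010100

11010011010000010100


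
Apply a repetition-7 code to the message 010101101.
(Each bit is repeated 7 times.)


Each bit -> 7 copies

000000011111110000000111111100000001111111111111100000001111111


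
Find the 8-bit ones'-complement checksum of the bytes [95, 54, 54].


Sum = 203 mod 256 = 203
Complement = 52

52


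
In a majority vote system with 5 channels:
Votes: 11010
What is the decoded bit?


Ones: 3 out of 5
Threshold: 3

1 (3/5 voted 1)


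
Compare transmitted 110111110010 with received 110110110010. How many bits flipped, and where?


XOR: 000001000000

1 error(s) at position(s): 5


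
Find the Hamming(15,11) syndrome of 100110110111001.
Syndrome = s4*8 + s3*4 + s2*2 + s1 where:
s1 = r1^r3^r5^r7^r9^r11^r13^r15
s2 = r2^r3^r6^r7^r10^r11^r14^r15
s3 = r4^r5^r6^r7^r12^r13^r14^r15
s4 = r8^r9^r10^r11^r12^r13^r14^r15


s1=1, s2=0, s3=1, s4=1

Syndrome = 13 (error at position 13)


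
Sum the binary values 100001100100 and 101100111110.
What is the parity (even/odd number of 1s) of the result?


100001100100 = 2148
101100111110 = 2878
Sum = 5026 = 1001110100010
1s count = 6

even parity (6 ones in 1001110100010)


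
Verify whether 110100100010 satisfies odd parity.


Number of 1s: 5

Yes, parity is correct (5 ones)


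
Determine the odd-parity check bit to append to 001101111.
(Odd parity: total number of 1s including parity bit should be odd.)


Number of 1s in data: 6
Parity bit: 1

1


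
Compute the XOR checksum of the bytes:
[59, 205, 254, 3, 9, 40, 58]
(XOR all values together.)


XOR chain: 59 ^ 205 ^ 254 ^ 3 ^ 9 ^ 40 ^ 58 = 16

16


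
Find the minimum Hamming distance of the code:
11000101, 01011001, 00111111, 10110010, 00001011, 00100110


Comparing all pairs, minimum distance: 3
Can detect 2 errors, correct 1 errors

3


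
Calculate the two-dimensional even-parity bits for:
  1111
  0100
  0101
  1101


Row parities: 0101
Column parities: 0011

Row P: 0101, Col P: 0011, Corner: 0


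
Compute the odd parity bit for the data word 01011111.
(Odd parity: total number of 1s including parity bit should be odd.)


Number of 1s in data: 6
Parity bit: 1

1


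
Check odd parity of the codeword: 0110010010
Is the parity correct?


Number of 1s: 4

No, parity error (4 ones)


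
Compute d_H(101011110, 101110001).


XOR: 000101111
Count of 1s: 5

5


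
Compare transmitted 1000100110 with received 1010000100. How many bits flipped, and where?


XOR: 0010100010

3 error(s) at position(s): 2, 4, 8


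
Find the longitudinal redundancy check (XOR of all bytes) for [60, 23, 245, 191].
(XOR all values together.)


XOR chain: 60 ^ 23 ^ 245 ^ 191 = 97

97


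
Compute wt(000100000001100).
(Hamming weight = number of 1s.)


Counting 1s in 000100000001100

3


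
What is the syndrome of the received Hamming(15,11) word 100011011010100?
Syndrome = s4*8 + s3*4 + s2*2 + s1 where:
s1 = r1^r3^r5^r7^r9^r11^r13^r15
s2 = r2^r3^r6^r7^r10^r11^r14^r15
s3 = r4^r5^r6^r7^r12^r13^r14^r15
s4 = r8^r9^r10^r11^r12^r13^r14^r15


s1=1, s2=0, s3=1, s4=0

Syndrome = 5 (error at position 5)


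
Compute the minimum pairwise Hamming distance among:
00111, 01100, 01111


Comparing all pairs, minimum distance: 1
Can detect 0 errors, correct 0 errors

1


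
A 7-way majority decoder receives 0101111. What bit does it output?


Ones: 5 out of 7
Threshold: 4

1 (5/7 voted 1)


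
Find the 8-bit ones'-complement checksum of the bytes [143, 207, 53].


Sum = 403 mod 256 = 147
Complement = 108

108


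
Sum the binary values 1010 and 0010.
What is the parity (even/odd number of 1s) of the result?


1010 = 10
0010 = 2
Sum = 12 = 1100
1s count = 2

even parity (2 ones in 1100)


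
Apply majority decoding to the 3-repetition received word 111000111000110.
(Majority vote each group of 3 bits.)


Groups: 111, 000, 111, 000, 110
Majority votes: 10101

10101


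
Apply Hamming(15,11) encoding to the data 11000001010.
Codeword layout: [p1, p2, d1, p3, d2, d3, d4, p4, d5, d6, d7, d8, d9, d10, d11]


Parity bits: p1=0, p2=0, p3=1, p4=0

001110000001010


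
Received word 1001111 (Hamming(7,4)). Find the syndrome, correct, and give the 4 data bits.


Syndrome = 1: error at position 1

Data: 0111 (corrected bit 1)


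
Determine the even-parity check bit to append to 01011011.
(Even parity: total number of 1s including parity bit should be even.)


Number of 1s in data: 5
Parity bit: 1

1


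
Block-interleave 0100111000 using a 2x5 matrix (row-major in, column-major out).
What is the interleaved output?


Matrix:
  01001
  11000
Read columns: 0111000010

0111000010


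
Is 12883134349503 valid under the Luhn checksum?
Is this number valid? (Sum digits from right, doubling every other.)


Luhn sum = 63
63 mod 10 = 3

Invalid (Luhn sum mod 10 = 3)


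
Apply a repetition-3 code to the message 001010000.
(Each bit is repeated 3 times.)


Each bit -> 3 copies

000000111000111000000000000


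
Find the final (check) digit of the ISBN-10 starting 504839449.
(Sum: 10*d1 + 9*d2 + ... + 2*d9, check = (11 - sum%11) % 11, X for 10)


Weighted sum: 247
247 mod 11 = 5

Check digit: 6


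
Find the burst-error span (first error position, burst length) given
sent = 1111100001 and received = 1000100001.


XOR: 0111000000

Burst at position 1, length 3


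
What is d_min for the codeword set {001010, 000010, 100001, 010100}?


Comparing all pairs, minimum distance: 1
Can detect 0 errors, correct 0 errors

1


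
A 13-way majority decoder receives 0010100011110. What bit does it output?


Ones: 6 out of 13
Threshold: 7

0 (6/13 voted 1)


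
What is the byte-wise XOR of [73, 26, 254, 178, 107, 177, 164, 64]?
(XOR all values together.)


XOR chain: 73 ^ 26 ^ 254 ^ 178 ^ 107 ^ 177 ^ 164 ^ 64 = 33

33


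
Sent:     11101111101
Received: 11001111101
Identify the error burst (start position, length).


XOR: 00100000000

Burst at position 2, length 1


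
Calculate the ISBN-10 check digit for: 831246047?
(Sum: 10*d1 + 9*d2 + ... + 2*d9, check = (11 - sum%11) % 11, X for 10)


Weighted sum: 209
209 mod 11 = 0

Check digit: 0


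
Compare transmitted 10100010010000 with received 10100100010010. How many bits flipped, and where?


XOR: 00000110000010

3 error(s) at position(s): 5, 6, 12


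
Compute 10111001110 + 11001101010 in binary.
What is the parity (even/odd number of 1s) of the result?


10111001110 = 1486
11001101010 = 1642
Sum = 3128 = 110000111000
1s count = 5

odd parity (5 ones in 110000111000)


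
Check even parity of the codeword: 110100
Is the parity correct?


Number of 1s: 3

No, parity error (3 ones)


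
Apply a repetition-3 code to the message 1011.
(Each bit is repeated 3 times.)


Each bit -> 3 copies

111000111111


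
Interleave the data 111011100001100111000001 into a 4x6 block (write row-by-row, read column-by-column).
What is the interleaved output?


Matrix:
  111011
  100001
  100111
  000001
Read columns: 111010001000001010101111

111010001000001010101111


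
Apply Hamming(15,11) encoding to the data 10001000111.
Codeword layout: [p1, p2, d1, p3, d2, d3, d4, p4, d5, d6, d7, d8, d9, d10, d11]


Parity bits: p1=0, p2=1, p3=1, p4=0

011100001000111


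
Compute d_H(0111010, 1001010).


XOR: 1110000
Count of 1s: 3

3


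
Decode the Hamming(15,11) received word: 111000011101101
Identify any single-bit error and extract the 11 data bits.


Syndrome = 5: error at position 5

Data: 11001101101 (corrected bit 5)


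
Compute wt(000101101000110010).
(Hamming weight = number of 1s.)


Counting 1s in 000101101000110010

7


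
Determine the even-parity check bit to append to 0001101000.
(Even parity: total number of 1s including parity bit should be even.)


Number of 1s in data: 3
Parity bit: 1

1


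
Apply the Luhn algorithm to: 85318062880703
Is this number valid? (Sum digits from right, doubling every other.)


Luhn sum = 56
56 mod 10 = 6

Invalid (Luhn sum mod 10 = 6)


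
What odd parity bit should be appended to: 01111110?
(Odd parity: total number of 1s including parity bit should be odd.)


Number of 1s in data: 6
Parity bit: 1

1


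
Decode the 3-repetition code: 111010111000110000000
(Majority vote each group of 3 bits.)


Groups: 111, 010, 111, 000, 110, 000, 000
Majority votes: 1010100

1010100


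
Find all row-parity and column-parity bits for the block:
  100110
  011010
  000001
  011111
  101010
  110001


Row parities: 111111
Column parities: 111001

Row P: 111111, Col P: 111001, Corner: 0


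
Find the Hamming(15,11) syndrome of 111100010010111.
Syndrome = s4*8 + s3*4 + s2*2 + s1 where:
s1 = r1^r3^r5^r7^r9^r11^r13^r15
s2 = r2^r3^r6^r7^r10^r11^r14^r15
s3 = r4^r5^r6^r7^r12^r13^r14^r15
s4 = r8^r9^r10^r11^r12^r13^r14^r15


s1=1, s2=1, s3=0, s4=1

Syndrome = 11 (error at position 11)


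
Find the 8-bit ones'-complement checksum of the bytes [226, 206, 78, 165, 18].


Sum = 693 mod 256 = 181
Complement = 74

74


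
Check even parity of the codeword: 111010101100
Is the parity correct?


Number of 1s: 7

No, parity error (7 ones)


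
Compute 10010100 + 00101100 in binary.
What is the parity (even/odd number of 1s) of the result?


10010100 = 148
00101100 = 44
Sum = 192 = 11000000
1s count = 2

even parity (2 ones in 11000000)


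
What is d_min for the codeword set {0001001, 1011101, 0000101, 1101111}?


Comparing all pairs, minimum distance: 2
Can detect 1 errors, correct 0 errors

2


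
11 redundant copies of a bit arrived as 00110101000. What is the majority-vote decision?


Ones: 4 out of 11
Threshold: 6

0 (4/11 voted 1)


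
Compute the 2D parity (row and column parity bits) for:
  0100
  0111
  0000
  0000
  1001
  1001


Row parities: 110000
Column parities: 0011

Row P: 110000, Col P: 0011, Corner: 0


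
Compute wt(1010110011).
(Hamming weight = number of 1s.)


Counting 1s in 1010110011

6


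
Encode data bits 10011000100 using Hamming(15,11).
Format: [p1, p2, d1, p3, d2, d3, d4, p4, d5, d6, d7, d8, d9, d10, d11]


Parity bits: p1=0, p2=0, p3=0, p4=0

001000101000100


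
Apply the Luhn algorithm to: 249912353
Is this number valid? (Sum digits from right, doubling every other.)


Luhn sum = 40
40 mod 10 = 0

Valid (Luhn sum mod 10 = 0)


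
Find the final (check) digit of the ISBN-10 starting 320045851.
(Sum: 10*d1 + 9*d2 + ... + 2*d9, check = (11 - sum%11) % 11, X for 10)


Weighted sum: 146
146 mod 11 = 3

Check digit: 8


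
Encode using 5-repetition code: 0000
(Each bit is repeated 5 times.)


Each bit -> 5 copies

00000000000000000000


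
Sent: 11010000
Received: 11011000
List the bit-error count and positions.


XOR: 00001000

1 error(s) at position(s): 4


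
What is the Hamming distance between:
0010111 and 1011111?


XOR: 1001000
Count of 1s: 2

2


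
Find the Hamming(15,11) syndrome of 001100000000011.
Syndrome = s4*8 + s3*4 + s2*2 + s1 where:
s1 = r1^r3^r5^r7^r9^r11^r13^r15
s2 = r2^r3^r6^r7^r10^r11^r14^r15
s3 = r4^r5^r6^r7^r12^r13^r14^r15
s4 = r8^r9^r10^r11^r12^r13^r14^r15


s1=0, s2=1, s3=1, s4=0

Syndrome = 6 (error at position 6)


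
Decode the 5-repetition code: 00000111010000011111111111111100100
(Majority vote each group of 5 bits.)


Groups: 00000, 11101, 00000, 11111, 11111, 11111, 00100
Majority votes: 0101110

0101110


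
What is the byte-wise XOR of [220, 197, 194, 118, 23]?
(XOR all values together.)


XOR chain: 220 ^ 197 ^ 194 ^ 118 ^ 23 = 186

186


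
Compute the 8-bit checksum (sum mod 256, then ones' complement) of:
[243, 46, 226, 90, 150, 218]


Sum = 973 mod 256 = 205
Complement = 50

50


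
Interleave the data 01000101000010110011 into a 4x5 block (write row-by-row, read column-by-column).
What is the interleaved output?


Matrix:
  01000
  10100
  00101
  10011
Read columns: 01011000011000010011

01011000011000010011


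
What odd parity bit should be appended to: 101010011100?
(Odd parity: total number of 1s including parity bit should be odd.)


Number of 1s in data: 6
Parity bit: 1

1


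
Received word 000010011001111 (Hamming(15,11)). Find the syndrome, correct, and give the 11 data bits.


Syndrome = 4: error at position 4

Data: 01001001111 (corrected bit 4)


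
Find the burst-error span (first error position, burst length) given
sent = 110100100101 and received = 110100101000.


XOR: 000000001101

Burst at position 8, length 4


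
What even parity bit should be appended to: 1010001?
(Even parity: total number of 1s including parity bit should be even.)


Number of 1s in data: 3
Parity bit: 1

1


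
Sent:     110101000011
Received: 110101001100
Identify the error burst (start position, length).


XOR: 000000001111

Burst at position 8, length 4


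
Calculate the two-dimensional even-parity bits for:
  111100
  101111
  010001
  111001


Row parities: 0100
Column parities: 111011

Row P: 0100, Col P: 111011, Corner: 1


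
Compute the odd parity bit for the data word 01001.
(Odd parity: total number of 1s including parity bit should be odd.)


Number of 1s in data: 2
Parity bit: 1

1


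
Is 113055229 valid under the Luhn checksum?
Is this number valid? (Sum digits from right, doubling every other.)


Luhn sum = 27
27 mod 10 = 7

Invalid (Luhn sum mod 10 = 7)


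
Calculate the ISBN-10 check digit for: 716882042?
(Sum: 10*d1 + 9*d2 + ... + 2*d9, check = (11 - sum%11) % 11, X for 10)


Weighted sum: 257
257 mod 11 = 4

Check digit: 7


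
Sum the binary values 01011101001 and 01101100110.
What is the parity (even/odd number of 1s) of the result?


01011101001 = 745
01101100110 = 870
Sum = 1615 = 11001001111
1s count = 7

odd parity (7 ones in 11001001111)


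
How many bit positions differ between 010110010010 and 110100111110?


XOR: 100010101100
Count of 1s: 5

5


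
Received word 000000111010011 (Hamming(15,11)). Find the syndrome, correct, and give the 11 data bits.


Syndrome = 12: error at position 12

Data: 00011011011 (corrected bit 12)


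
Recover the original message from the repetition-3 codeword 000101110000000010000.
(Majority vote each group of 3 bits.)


Groups: 000, 101, 110, 000, 000, 010, 000
Majority votes: 0110000

0110000


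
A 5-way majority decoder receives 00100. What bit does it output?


Ones: 1 out of 5
Threshold: 3

0 (1/5 voted 1)


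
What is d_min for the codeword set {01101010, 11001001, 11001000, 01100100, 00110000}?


Comparing all pairs, minimum distance: 1
Can detect 0 errors, correct 0 errors

1


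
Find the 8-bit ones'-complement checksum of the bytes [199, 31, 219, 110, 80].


Sum = 639 mod 256 = 127
Complement = 128

128


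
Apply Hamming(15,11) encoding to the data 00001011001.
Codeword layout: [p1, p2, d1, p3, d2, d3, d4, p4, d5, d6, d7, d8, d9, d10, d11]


Parity bits: p1=1, p2=0, p3=0, p4=0

100000001011001


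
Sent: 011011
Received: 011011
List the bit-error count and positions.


XOR: 000000

0 errors (received matches sent)


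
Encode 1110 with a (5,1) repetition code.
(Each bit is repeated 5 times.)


Each bit -> 5 copies

11111111111111100000


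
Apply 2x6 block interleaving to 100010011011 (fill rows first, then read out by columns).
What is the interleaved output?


Matrix:
  100010
  011011
Read columns: 100101001101

100101001101


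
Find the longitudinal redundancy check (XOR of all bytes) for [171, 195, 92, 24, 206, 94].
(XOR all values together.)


XOR chain: 171 ^ 195 ^ 92 ^ 24 ^ 206 ^ 94 = 188

188


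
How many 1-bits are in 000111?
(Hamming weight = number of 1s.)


Counting 1s in 000111

3


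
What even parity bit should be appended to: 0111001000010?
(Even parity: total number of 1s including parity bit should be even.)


Number of 1s in data: 5
Parity bit: 1

1


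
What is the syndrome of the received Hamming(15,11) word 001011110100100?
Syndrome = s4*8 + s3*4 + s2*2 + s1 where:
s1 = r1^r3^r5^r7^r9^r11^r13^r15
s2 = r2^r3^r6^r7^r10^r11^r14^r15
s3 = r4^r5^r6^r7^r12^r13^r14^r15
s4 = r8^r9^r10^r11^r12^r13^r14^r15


s1=0, s2=0, s3=0, s4=1

Syndrome = 8 (error at position 8)


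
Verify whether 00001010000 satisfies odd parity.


Number of 1s: 2

No, parity error (2 ones)


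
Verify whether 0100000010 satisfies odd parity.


Number of 1s: 2

No, parity error (2 ones)


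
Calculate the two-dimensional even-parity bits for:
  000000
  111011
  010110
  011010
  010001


Row parities: 01110
Column parities: 100110

Row P: 01110, Col P: 100110, Corner: 1


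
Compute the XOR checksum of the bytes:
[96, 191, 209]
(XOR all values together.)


XOR chain: 96 ^ 191 ^ 209 = 14

14


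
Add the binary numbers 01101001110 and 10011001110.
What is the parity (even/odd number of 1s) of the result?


01101001110 = 846
10011001110 = 1230
Sum = 2076 = 100000011100
1s count = 4

even parity (4 ones in 100000011100)


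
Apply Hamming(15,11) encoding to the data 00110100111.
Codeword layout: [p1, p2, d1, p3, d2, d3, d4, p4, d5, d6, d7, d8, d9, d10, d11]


Parity bits: p1=1, p2=1, p3=1, p4=0

110101100100111


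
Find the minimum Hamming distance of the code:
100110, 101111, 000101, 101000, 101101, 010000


Comparing all pairs, minimum distance: 1
Can detect 0 errors, correct 0 errors

1


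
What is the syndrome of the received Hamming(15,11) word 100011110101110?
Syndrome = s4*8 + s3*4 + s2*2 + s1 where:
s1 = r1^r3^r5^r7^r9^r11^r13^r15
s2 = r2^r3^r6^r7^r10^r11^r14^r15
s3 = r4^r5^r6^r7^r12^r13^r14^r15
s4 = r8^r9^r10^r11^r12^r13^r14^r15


s1=0, s2=0, s3=0, s4=1

Syndrome = 8 (error at position 8)


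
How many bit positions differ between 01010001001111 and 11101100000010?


XOR: 10111101001101
Count of 1s: 9

9


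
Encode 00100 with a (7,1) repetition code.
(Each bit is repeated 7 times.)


Each bit -> 7 copies

00000000000000111111100000000000000


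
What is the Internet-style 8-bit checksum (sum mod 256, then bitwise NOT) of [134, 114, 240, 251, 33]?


Sum = 772 mod 256 = 4
Complement = 251

251


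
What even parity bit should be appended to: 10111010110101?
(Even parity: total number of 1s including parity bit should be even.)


Number of 1s in data: 9
Parity bit: 1

1


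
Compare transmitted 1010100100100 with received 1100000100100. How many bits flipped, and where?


XOR: 0110100000000

3 error(s) at position(s): 1, 2, 4


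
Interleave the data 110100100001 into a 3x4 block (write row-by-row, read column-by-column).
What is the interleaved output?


Matrix:
  1101
  0010
  0001
Read columns: 100100010101

100100010101


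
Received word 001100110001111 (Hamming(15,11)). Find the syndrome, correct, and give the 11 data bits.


Syndrome = 8: error at position 8

Data: 10010001111 (corrected bit 8)


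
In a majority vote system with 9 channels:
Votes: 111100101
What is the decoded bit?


Ones: 6 out of 9
Threshold: 5

1 (6/9 voted 1)


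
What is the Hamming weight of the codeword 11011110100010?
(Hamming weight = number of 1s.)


Counting 1s in 11011110100010

8


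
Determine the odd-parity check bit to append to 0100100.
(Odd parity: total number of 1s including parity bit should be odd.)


Number of 1s in data: 2
Parity bit: 1

1


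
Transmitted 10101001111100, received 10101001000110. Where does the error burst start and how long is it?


XOR: 00000000111010

Burst at position 8, length 5


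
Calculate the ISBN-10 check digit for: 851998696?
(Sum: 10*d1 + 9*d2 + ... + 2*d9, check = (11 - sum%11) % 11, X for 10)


Weighted sum: 353
353 mod 11 = 1

Check digit: X


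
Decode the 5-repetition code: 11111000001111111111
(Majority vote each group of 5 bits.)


Groups: 11111, 00000, 11111, 11111
Majority votes: 1011

1011


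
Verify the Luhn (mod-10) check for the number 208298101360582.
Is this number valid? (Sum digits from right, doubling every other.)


Luhn sum = 58
58 mod 10 = 8

Invalid (Luhn sum mod 10 = 8)


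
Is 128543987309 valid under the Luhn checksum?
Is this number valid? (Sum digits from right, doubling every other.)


Luhn sum = 61
61 mod 10 = 1

Invalid (Luhn sum mod 10 = 1)


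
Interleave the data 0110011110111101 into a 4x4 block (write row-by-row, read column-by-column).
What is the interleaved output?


Matrix:
  0110
  0111
  1011
  1101
Read columns: 0011110111100111

0011110111100111


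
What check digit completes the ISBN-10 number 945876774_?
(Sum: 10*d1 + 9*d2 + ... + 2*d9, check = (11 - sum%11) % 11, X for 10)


Weighted sum: 351
351 mod 11 = 10

Check digit: 1


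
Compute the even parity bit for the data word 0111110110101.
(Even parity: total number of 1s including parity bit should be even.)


Number of 1s in data: 9
Parity bit: 1

1


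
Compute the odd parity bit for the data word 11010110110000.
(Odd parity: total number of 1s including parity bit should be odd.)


Number of 1s in data: 7
Parity bit: 0

0


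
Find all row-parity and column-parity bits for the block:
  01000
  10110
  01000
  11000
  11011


Row parities: 11100
Column parities: 10101

Row P: 11100, Col P: 10101, Corner: 1


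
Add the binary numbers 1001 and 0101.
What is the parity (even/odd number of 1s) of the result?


1001 = 9
0101 = 5
Sum = 14 = 1110
1s count = 3

odd parity (3 ones in 1110)


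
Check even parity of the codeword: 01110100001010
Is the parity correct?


Number of 1s: 6

Yes, parity is correct (6 ones)


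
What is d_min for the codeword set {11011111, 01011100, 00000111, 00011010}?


Comparing all pairs, minimum distance: 3
Can detect 2 errors, correct 1 errors

3


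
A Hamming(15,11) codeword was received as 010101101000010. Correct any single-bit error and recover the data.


Syndrome = 0: no error detected

Data: 00111000010 (no errors)


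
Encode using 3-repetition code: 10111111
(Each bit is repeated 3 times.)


Each bit -> 3 copies

111000111111111111111111


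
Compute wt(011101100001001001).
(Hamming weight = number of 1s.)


Counting 1s in 011101100001001001

8


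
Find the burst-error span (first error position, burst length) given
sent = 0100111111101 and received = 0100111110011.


XOR: 0000000001110

Burst at position 9, length 3


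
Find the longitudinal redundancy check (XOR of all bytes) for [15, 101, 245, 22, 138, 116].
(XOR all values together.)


XOR chain: 15 ^ 101 ^ 245 ^ 22 ^ 138 ^ 116 = 119

119


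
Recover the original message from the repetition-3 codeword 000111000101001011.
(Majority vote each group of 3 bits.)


Groups: 000, 111, 000, 101, 001, 011
Majority votes: 010101

010101


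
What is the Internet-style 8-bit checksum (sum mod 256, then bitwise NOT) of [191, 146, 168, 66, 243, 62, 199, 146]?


Sum = 1221 mod 256 = 197
Complement = 58

58


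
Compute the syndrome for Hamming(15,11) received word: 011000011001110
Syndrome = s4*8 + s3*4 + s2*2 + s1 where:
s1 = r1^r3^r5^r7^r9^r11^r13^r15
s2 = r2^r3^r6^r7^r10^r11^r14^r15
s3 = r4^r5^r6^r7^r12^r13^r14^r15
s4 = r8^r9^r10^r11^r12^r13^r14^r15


s1=1, s2=1, s3=1, s4=1

Syndrome = 15 (error at position 15)


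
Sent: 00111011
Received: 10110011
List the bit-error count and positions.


XOR: 10001000

2 error(s) at position(s): 0, 4


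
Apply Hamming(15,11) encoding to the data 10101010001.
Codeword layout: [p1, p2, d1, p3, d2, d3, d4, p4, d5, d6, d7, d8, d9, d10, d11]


Parity bits: p1=0, p2=0, p3=0, p4=1

001001011010001


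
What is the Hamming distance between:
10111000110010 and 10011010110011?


XOR: 00100010000001
Count of 1s: 3

3


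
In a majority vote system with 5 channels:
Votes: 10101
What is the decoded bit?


Ones: 3 out of 5
Threshold: 3

1 (3/5 voted 1)


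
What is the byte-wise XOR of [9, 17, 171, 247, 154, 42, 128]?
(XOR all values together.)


XOR chain: 9 ^ 17 ^ 171 ^ 247 ^ 154 ^ 42 ^ 128 = 116

116


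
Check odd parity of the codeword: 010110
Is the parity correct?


Number of 1s: 3

Yes, parity is correct (3 ones)


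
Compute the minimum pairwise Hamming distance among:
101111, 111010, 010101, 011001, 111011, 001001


Comparing all pairs, minimum distance: 1
Can detect 0 errors, correct 0 errors

1


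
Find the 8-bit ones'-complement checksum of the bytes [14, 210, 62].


Sum = 286 mod 256 = 30
Complement = 225

225


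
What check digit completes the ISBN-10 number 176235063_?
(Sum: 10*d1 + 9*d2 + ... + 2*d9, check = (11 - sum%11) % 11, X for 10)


Weighted sum: 202
202 mod 11 = 4

Check digit: 7
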